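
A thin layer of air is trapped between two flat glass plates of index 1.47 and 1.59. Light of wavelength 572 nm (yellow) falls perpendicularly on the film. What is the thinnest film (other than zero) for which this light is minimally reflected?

Top surface (1.47 → 1.0): reflection off a lower-index medium gives no phase shift.
At the lower boundary (n = 1.0 to n = 1.59) the reflected ray undergoes a half-wave phase shift.
Net: one phase inversion between the two reflected rays.
So the condition for destructive reflection is 2 n t = m λ.
Minimum nonzero at m = 1: t = λ / (2 n) = 572 / (2 × 1.0) = 286 nm.

286 nm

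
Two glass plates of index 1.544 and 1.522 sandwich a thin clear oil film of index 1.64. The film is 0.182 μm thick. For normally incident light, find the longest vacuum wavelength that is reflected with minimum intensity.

Top surface (1.544 → 1.64): reflection off a higher-index medium gives a half-wave phase shift.
Bottom surface (1.64 → 1.522): reflection off a lower-index medium gives no phase shift.
Net: one phase inversion between the two reflected rays.
For minimum reflection here: 2 n t = m λ.
λ = 2 n t / m. The longest wavelength is m = 1: λ = 2 × 1.64 × 182 / 1.00 = 597 nm.

597 nm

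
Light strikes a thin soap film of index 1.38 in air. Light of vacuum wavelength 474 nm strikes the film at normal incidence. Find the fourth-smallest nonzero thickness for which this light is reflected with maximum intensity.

Ray reflecting at the top interface goes from n = 1.0 toward n = 1.38: a half-wave phase shift.
At the lower boundary (n = 1.38 to n = 1.0) the reflected ray undergoes no phase shift.
Exactly one π shift → a net half-wave offset.
So the condition for constructive reflection is 2 n t = (m + ½) λ.
The fourth-smallest nonzero thickness corresponds to m = 3: t = (m + ½) λ / (2 n) = 3.50 × 474 / (2 × 1.38) = 601 nm.

601 nm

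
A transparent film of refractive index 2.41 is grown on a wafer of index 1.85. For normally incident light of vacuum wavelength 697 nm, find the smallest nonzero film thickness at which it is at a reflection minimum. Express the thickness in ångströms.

At the upper boundary (n = 1.0 to n = 2.41) the reflected ray undergoes a half-wave phase shift.
Ray reflecting at the bottom interface goes from n = 2.41 toward n = 1.85: no phase shift.
Exactly one π shift → a net half-wave offset.
For dark reflection here: 2 n t = m λ.
Minimum nonzero at m = 1: t = λ / (2 n) = 697 / (2 × 2.41) = 145 nm.

1446 Å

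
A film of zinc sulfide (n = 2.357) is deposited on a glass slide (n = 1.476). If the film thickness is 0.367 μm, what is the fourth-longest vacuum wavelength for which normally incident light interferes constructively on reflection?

494 nm

At the upper boundary (n = 1.0 to n = 2.357) the reflected ray undergoes a half-wave phase shift.
Bottom surface (2.357 → 1.476): reflection off a lower-index medium gives no phase shift.
The two reflections differ by half a wavelength.
So the condition for constructive reflection is 2 n t = (m + ½) λ.
λ = 2 n t / (m + ½). The fourth-longest wavelength is m = 3: λ = 2 × 2.357 × 367 / 3.50 = 494 nm.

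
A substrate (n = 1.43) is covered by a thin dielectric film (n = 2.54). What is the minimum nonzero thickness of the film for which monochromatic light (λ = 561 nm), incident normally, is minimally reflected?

At the upper boundary (n = 1.0 to n = 2.54) the reflected ray undergoes a half-wave phase shift.
Bottom surface (2.54 → 1.43): reflection off a lower-index medium gives no phase shift.
Net: one phase inversion between the two reflected rays.
With one net inversion, destructive interference in reflection requires 2 n t = m λ.
Minimum nonzero at m = 1: t = λ / (2 n) = 561 / (2 × 2.54) = 110 nm.

110 nm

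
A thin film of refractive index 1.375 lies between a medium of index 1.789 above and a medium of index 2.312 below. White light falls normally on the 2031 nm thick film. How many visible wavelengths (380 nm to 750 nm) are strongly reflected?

8

At the upper boundary (n = 1.789 to n = 1.375) the reflected ray undergoes no phase shift.
At the lower boundary (n = 1.375 to n = 2.312) the reflected ray undergoes a half-wave phase shift.
The two reflections differ by half a wavelength.
For maximum reflection here: 2 n t = (m + ½) λ.
λ = 2 n t / (m + ½) = 5585 / (m + ½) nm.
m=6: 859 nm (IR); m=7: 745 nm (visible); m=8: 657 nm (visible); m=9: 588 nm (visible); m=10: 532 nm (visible); m=11: 486 nm (visible); m=12: 447 nm (visible); m=13: 414 nm (visible); m=14: 385 nm (visible); m=15: 360 nm (UV).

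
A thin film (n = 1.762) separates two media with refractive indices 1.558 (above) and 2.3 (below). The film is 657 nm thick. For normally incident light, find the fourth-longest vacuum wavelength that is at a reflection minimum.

662 nm

Top surface (1.558 → 1.762): reflection off a higher-index medium gives a half-wave phase shift.
At the lower boundary (n = 1.762 to n = 2.3) the reflected ray undergoes a half-wave phase shift.
The two reflections carry the same phase change, so no net offset.
With no net inversion, destructive interference in reflection requires 2 n t = (m + ½) λ.
λ = 2 n t / (m + ½). The fourth-longest wavelength is m = 3: λ = 2 × 1.762 × 657 / 3.50 = 662 nm.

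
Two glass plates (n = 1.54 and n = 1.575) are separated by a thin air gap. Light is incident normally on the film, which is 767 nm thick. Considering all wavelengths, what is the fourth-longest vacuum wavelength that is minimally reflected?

Ray reflecting at the top interface goes from n = 1.54 toward n = 1.0: no phase shift.
At the lower boundary (n = 1.0 to n = 1.575) the reflected ray undergoes a half-wave phase shift.
Net: one phase inversion between the two reflected rays.
So the condition for destructive reflection is 2 n t = m λ.
λ = 2 n t / m. The fourth-longest wavelength is m = 4: λ = 2 × 1.0 × 767 / 4.00 = 384 nm.

384 nm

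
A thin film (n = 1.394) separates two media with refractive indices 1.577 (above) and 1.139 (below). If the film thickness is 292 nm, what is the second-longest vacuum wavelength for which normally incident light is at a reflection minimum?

Top surface (1.577 → 1.394): reflection off a lower-index medium gives no phase shift.
Bottom surface (1.394 → 1.139): reflection off a lower-index medium gives no phase shift.
Net: no relative phase inversion (both shifts match).
For minimum reflection here: 2 n t = (m + ½) λ.
λ = 2 n t / (m + ½). The second-longest wavelength is m = 1: λ = 2 × 1.394 × 292 / 1.50 = 543 nm.

543 nm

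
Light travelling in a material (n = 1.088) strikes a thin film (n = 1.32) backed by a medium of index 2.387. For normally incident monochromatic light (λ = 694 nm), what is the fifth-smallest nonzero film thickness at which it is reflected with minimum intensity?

Ray reflecting at the top interface goes from n = 1.088 toward n = 1.32: a half-wave phase shift.
At the lower boundary (n = 1.32 to n = 2.387) the reflected ray undergoes a half-wave phase shift.
Zero or two π shifts → no net half-wave offset.
For minimum reflection here: 2 n t = (m + ½) λ.
The fifth-smallest nonzero thickness corresponds to m = 4: t = (m + ½) λ / (2 n) = 4.50 × 694 / (2 × 1.32) = 1183 nm.

1183 nm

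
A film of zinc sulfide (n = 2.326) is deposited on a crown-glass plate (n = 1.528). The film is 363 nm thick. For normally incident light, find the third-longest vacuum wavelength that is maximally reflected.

675 nm

Ray reflecting at the top interface goes from n = 1.0 toward n = 2.326: a half-wave phase shift.
Bottom surface (2.326 → 1.528): reflection off a lower-index medium gives no phase shift.
Net: one phase inversion between the two reflected rays.
So the condition for constructive reflection is 2 n t = (m + ½) λ.
λ = 2 n t / (m + ½). The third-longest wavelength is m = 2: λ = 2 × 2.326 × 363 / 2.50 = 675 nm.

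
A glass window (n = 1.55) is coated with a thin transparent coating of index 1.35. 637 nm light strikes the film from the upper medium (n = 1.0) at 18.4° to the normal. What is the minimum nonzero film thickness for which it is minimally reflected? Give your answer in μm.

0.121 μm

Top surface (1.0 → 1.35): reflection off a higher-index medium gives a half-wave phase shift.
At the lower boundary (n = 1.35 to n = 1.55) the reflected ray undergoes a half-wave phase shift.
Net: no relative phase inversion (both shifts match).
With no net inversion, destructive interference in reflection requires 2 n t cos θ_r = (m + ½) λ.
Snell's law: 1.0 sin 18.4° = 1.35 sin θ_r → sin θ_r = 0.234, cos θ_r = 0.972.
Minimum at m = 0: t = λ / (4 n cos θ_r) = 637 / (4 × 1.35 × 0.972) = 121 nm.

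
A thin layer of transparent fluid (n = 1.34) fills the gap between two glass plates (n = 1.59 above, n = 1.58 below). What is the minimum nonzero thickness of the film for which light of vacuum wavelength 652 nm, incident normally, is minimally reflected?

243 nm

At the upper boundary (n = 1.59 to n = 1.34) the reflected ray undergoes no phase shift.
At the lower boundary (n = 1.34 to n = 1.58) the reflected ray undergoes a half-wave phase shift.
The two reflections differ by half a wavelength.
With one net inversion, destructive interference in reflection requires 2 n t = m λ.
Minimum nonzero at m = 1: t = λ / (2 n) = 652 / (2 × 1.34) = 243 nm.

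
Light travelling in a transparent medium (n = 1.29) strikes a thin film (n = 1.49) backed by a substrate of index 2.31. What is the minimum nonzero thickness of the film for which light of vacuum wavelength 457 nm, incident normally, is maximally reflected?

At the upper boundary (n = 1.29 to n = 1.49) the reflected ray undergoes a half-wave phase shift.
Bottom surface (1.49 → 2.31): reflection off a higher-index medium gives a half-wave phase shift.
Net: no relative phase inversion (both shifts match).
For strong reflection here: 2 n t = m λ.
Minimum nonzero at m = 1: t = λ / (2 n) = 457 / (2 × 1.49) = 153 nm.

153 nm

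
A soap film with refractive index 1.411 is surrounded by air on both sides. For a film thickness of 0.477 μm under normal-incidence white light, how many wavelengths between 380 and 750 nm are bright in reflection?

2

Top surface (1.0 → 1.411): reflection off a higher-index medium gives a half-wave phase shift.
Bottom surface (1.411 → 1.0): reflection off a lower-index medium gives no phase shift.
Net: one phase inversion between the two reflected rays.
For bright reflection here: 2 n t = (m + ½) λ.
λ = 2 n t / (m + ½) = 1346 / (m + ½) nm.
m=1: 897 nm (IR); m=2: 538 nm (visible); m=3: 385 nm (visible); m=4: 299 nm (UV).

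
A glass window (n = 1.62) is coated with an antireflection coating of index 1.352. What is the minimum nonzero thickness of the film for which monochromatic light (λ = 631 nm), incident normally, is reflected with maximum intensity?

At the upper boundary (n = 1.0 to n = 1.352) the reflected ray undergoes a half-wave phase shift.
Bottom surface (1.352 → 1.62): reflection off a higher-index medium gives a half-wave phase shift.
Zero or two π shifts → no net half-wave offset.
So the condition for constructive reflection is 2 n t = m λ.
Minimum nonzero at m = 1: t = λ / (2 n) = 631 / (2 × 1.352) = 233 nm.

233 nm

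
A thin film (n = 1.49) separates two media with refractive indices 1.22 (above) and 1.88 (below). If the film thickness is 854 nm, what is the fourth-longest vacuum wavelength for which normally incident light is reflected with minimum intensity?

727 nm

At the upper boundary (n = 1.22 to n = 1.49) the reflected ray undergoes a half-wave phase shift.
Ray reflecting at the bottom interface goes from n = 1.49 toward n = 1.88: a half-wave phase shift.
The two reflections carry the same phase change, so no net offset.
So the condition for destructive reflection is 2 n t = (m + ½) λ.
λ = 2 n t / (m + ½). The fourth-longest wavelength is m = 3: λ = 2 × 1.49 × 854 / 3.50 = 727 nm.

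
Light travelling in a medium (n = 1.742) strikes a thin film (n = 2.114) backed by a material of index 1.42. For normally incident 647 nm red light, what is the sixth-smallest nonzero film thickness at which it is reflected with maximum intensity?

Top surface (1.742 → 2.114): reflection off a higher-index medium gives a half-wave phase shift.
Bottom surface (2.114 → 1.42): reflection off a lower-index medium gives no phase shift.
Net: one phase inversion between the two reflected rays.
So the condition for constructive reflection is 2 n t = (m + ½) λ.
The sixth-smallest nonzero thickness corresponds to m = 5: t = (m + ½) λ / (2 n) = 5.50 × 647 / (2 × 2.114) = 842 nm.

842 nm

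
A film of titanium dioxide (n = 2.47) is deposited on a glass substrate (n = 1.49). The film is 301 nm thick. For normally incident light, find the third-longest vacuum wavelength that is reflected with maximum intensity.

595 nm

Top surface (1.0 → 2.47): reflection off a higher-index medium gives a half-wave phase shift.
At the lower boundary (n = 2.47 to n = 1.49) the reflected ray undergoes no phase shift.
Net: one phase inversion between the two reflected rays.
So the condition for constructive reflection is 2 n t = (m + ½) λ.
λ = 2 n t / (m + ½). The third-longest wavelength is m = 2: λ = 2 × 2.47 × 301 / 2.50 = 595 nm.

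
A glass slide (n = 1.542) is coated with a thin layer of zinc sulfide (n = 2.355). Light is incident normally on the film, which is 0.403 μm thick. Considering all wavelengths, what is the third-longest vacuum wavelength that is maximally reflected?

759 nm

Top surface (1.0 → 2.355): reflection off a higher-index medium gives a half-wave phase shift.
Bottom surface (2.355 → 1.542): reflection off a lower-index medium gives no phase shift.
Net: one phase inversion between the two reflected rays.
For bright reflection here: 2 n t = (m + ½) λ.
λ = 2 n t / (m + ½). The third-longest wavelength is m = 2: λ = 2 × 2.355 × 403 / 2.50 = 759 nm.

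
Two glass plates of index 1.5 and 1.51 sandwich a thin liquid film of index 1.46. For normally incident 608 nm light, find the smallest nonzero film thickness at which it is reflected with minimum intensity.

208 nm

At the upper boundary (n = 1.5 to n = 1.46) the reflected ray undergoes no phase shift.
At the lower boundary (n = 1.46 to n = 1.51) the reflected ray undergoes a half-wave phase shift.
Exactly one π shift → a net half-wave offset.
With one net inversion, destructive interference in reflection requires 2 n t = m λ.
Minimum nonzero at m = 1: t = λ / (2 n) = 608 / (2 × 1.46) = 208 nm.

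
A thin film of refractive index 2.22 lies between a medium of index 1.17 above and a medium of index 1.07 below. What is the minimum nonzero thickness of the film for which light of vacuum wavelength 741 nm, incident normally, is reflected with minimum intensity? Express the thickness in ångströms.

Ray reflecting at the top interface goes from n = 1.17 toward n = 2.22: a half-wave phase shift.
Bottom surface (2.22 → 1.07): reflection off a lower-index medium gives no phase shift.
Net: one phase inversion between the two reflected rays.
So the condition for destructive reflection is 2 n t = m λ.
Minimum nonzero at m = 1: t = λ / (2 n) = 741 / (2 × 2.22) = 167 nm.

1669 Å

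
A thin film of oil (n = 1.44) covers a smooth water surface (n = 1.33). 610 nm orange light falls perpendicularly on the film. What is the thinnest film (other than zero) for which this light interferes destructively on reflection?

212 nm

Top surface (1.0 → 1.44): reflection off a higher-index medium gives a half-wave phase shift.
At the lower boundary (n = 1.44 to n = 1.33) the reflected ray undergoes no phase shift.
Net: one phase inversion between the two reflected rays.
For weak reflection here: 2 n t = m λ.
Minimum nonzero at m = 1: t = λ / (2 n) = 610 / (2 × 1.44) = 212 nm.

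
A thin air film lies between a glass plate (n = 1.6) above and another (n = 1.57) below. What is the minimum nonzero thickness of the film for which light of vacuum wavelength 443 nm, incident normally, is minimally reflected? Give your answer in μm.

0.222 μm

Top surface (1.6 → 1.0): reflection off a lower-index medium gives no phase shift.
Ray reflecting at the bottom interface goes from n = 1.0 toward n = 1.57: a half-wave phase shift.
The two reflections differ by half a wavelength.
For dark reflection here: 2 n t = m λ.
Minimum nonzero at m = 1: t = λ / (2 n) = 443 / (2 × 1.0) = 222 nm.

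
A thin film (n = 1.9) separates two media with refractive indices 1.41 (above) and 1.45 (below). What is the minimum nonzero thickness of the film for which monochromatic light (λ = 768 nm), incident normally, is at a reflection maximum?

At the upper boundary (n = 1.41 to n = 1.9) the reflected ray undergoes a half-wave phase shift.
At the lower boundary (n = 1.9 to n = 1.45) the reflected ray undergoes no phase shift.
Exactly one π shift → a net half-wave offset.
For maximum reflection here: 2 n t = (m + ½) λ.
Minimum at m = 0: t = λ / (4 n) = 768 / (4 × 1.9) = 101 nm.

101 nm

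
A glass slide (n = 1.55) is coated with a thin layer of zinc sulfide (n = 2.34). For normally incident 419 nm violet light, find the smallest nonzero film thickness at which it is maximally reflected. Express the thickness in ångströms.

448 Å

Top surface (1.0 → 2.34): reflection off a higher-index medium gives a half-wave phase shift.
Ray reflecting at the bottom interface goes from n = 2.34 toward n = 1.55: no phase shift.
The two reflections differ by half a wavelength.
With one net inversion, constructive interference in reflection requires 2 n t = (m + ½) λ.
Minimum at m = 0: t = λ / (4 n) = 419 / (4 × 2.34) = 44.8 nm.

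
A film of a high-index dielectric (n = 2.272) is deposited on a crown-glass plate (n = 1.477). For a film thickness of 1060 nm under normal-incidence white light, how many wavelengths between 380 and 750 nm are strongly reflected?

At the upper boundary (n = 1.0 to n = 2.272) the reflected ray undergoes a half-wave phase shift.
Ray reflecting at the bottom interface goes from n = 2.272 toward n = 1.477: no phase shift.
Exactly one π shift → a net half-wave offset.
For strong reflection here: 2 n t = (m + ½) λ.
λ = 2 n t / (m + ½) = 4817 / (m + ½) nm.
m=5: 876 nm (IR); m=6: 741 nm (visible); m=7: 642 nm (visible); m=8: 567 nm (visible); m=9: 507 nm (visible); m=10: 459 nm (visible); m=11: 419 nm (visible); m=12: 385 nm (visible); m=13: 357 nm (UV).

7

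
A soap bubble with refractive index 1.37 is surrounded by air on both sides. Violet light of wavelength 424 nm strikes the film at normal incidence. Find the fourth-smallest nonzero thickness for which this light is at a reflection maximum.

542 nm

Top surface (1.0 → 1.37): reflection off a higher-index medium gives a half-wave phase shift.
At the lower boundary (n = 1.37 to n = 1.0) the reflected ray undergoes no phase shift.
Net: one phase inversion between the two reflected rays.
So the condition for constructive reflection is 2 n t = (m + ½) λ.
The fourth-smallest nonzero thickness corresponds to m = 3: t = (m + ½) λ / (2 n) = 3.50 × 424 / (2 × 1.37) = 542 nm.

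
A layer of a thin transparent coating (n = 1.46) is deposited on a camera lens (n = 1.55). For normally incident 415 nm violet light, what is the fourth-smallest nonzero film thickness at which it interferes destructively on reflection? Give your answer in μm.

Top surface (1.0 → 1.46): reflection off a higher-index medium gives a half-wave phase shift.
Bottom surface (1.46 → 1.55): reflection off a higher-index medium gives a half-wave phase shift.
Zero or two π shifts → no net half-wave offset.
With no net inversion, destructive interference in reflection requires 2 n t = (m + ½) λ.
The fourth-smallest nonzero thickness corresponds to m = 3: t = (m + ½) λ / (2 n) = 3.50 × 415 / (2 × 1.46) = 497 nm.

0.497 μm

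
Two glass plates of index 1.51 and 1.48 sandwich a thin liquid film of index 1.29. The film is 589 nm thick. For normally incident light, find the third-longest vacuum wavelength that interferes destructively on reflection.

At the upper boundary (n = 1.51 to n = 1.29) the reflected ray undergoes no phase shift.
Ray reflecting at the bottom interface goes from n = 1.29 toward n = 1.48: a half-wave phase shift.
Net: one phase inversion between the two reflected rays.
For dark reflection here: 2 n t = m λ.
λ = 2 n t / m. The third-longest wavelength is m = 3: λ = 2 × 1.29 × 589 / 3.00 = 507 nm.

507 nm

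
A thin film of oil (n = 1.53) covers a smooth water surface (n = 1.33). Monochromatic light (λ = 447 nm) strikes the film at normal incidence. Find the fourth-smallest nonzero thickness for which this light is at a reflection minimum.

Ray reflecting at the top interface goes from n = 1.0 toward n = 1.53: a half-wave phase shift.
Ray reflecting at the bottom interface goes from n = 1.53 toward n = 1.33: no phase shift.
Exactly one π shift → a net half-wave offset.
With one net inversion, destructive interference in reflection requires 2 n t = m λ.
The fourth-smallest nonzero thickness corresponds to m = 4: t = m λ / (2 n) = 4.00 × 447 / (2 × 1.53) = 584 nm.

584 nm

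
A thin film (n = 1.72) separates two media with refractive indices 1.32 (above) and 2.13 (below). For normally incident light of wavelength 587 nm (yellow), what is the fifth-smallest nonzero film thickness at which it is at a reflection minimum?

768 nm

Ray reflecting at the top interface goes from n = 1.32 toward n = 1.72: a half-wave phase shift.
At the lower boundary (n = 1.72 to n = 2.13) the reflected ray undergoes a half-wave phase shift.
Net: no relative phase inversion (both shifts match).
With no net inversion, destructive interference in reflection requires 2 n t = (m + ½) λ.
The fifth-smallest nonzero thickness corresponds to m = 4: t = (m + ½) λ / (2 n) = 4.50 × 587 / (2 × 1.72) = 768 nm.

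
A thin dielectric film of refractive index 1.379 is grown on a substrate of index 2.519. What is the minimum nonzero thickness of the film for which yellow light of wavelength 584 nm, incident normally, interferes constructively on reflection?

At the upper boundary (n = 1.0 to n = 1.379) the reflected ray undergoes a half-wave phase shift.
At the lower boundary (n = 1.379 to n = 2.519) the reflected ray undergoes a half-wave phase shift.
Net: no relative phase inversion (both shifts match).
With no net inversion, constructive interference in reflection requires 2 n t = m λ.
Minimum nonzero at m = 1: t = λ / (2 n) = 584 / (2 × 1.379) = 212 nm.

212 nm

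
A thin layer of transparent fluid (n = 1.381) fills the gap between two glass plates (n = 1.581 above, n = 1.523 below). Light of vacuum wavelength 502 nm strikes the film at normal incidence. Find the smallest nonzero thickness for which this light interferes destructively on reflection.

Top surface (1.581 → 1.381): reflection off a lower-index medium gives no phase shift.
At the lower boundary (n = 1.381 to n = 1.523) the reflected ray undergoes a half-wave phase shift.
Exactly one π shift → a net half-wave offset.
For weak reflection here: 2 n t = m λ.
The smallest nonzero thickness corresponds to m = 1: t = m λ / (2 n) = 1.00 × 502 / (2 × 1.381) = 182 nm.

182 nm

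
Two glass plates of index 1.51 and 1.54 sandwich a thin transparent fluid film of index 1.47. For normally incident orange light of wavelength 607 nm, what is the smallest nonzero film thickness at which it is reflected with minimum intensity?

206 nm

At the upper boundary (n = 1.51 to n = 1.47) the reflected ray undergoes no phase shift.
Bottom surface (1.47 → 1.54): reflection off a higher-index medium gives a half-wave phase shift.
The two reflections differ by half a wavelength.
With one net inversion, destructive interference in reflection requires 2 n t = m λ.
The smallest nonzero thickness corresponds to m = 1: t = m λ / (2 n) = 1.00 × 607 / (2 × 1.47) = 206 nm.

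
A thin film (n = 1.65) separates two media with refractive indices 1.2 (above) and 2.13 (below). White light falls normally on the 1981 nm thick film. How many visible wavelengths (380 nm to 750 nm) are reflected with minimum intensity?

8

Ray reflecting at the top interface goes from n = 1.2 toward n = 1.65: a half-wave phase shift.
Ray reflecting at the bottom interface goes from n = 1.65 toward n = 2.13: a half-wave phase shift.
The two reflections carry the same phase change, so no net offset.
For weak reflection here: 2 n t = (m + ½) λ.
λ = 2 n t / (m + ½) = 6537 / (m + ½) nm.
m=8: 769 nm (IR); m=9: 688 nm (visible); m=10: 623 nm (visible); m=11: 568 nm (visible); m=12: 523 nm (visible); m=13: 484 nm (visible); m=14: 451 nm (visible); m=15: 422 nm (visible); m=16: 396 nm (visible); m=17: 374 nm (UV).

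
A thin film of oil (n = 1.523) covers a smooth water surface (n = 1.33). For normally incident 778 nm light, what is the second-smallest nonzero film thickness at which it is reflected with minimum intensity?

Top surface (1.0 → 1.523): reflection off a higher-index medium gives a half-wave phase shift.
Bottom surface (1.523 → 1.33): reflection off a lower-index medium gives no phase shift.
Net: one phase inversion between the two reflected rays.
With one net inversion, destructive interference in reflection requires 2 n t = m λ.
The second-smallest nonzero thickness corresponds to m = 2: t = m λ / (2 n) = 2.00 × 778 / (2 × 1.523) = 511 nm.

511 nm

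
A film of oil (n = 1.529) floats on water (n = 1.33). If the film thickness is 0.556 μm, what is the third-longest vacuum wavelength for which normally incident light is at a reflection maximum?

At the upper boundary (n = 1.0 to n = 1.529) the reflected ray undergoes a half-wave phase shift.
Bottom surface (1.529 → 1.33): reflection off a lower-index medium gives no phase shift.
Net: one phase inversion between the two reflected rays.
With one net inversion, constructive interference in reflection requires 2 n t = (m + ½) λ.
λ = 2 n t / (m + ½). The third-longest wavelength is m = 2: λ = 2 × 1.529 × 556 / 2.50 = 680 nm.

680 nm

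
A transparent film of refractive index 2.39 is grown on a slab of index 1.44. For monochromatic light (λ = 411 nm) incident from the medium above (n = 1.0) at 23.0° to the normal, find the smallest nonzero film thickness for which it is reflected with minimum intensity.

Top surface (1.0 → 2.39): reflection off a higher-index medium gives a half-wave phase shift.
At the lower boundary (n = 2.39 to n = 1.44) the reflected ray undergoes no phase shift.
The two reflections differ by half a wavelength.
With one net inversion, destructive interference in reflection requires 2 n t cos θ_r = m λ.
Snell's law: 1.0 sin 23.0° = 2.39 sin θ_r → sin θ_r = 0.163, cos θ_r = 0.987.
Minimum nonzero at m = 1: t = λ / (2 n cos θ_r) = 411 / (2 × 2.39 × 0.987) = 87.2 nm.

87.2 nm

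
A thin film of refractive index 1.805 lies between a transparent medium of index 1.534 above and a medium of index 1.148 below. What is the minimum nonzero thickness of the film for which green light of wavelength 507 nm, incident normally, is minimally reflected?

140 nm

Ray reflecting at the top interface goes from n = 1.534 toward n = 1.805: a half-wave phase shift.
Bottom surface (1.805 → 1.148): reflection off a lower-index medium gives no phase shift.
The two reflections differ by half a wavelength.
For minimum reflection here: 2 n t = m λ.
Minimum nonzero at m = 1: t = λ / (2 n) = 507 / (2 × 1.805) = 140 nm.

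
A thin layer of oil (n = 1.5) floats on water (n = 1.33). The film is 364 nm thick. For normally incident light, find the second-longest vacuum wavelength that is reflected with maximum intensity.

728 nm

Top surface (1.0 → 1.5): reflection off a higher-index medium gives a half-wave phase shift.
At the lower boundary (n = 1.5 to n = 1.33) the reflected ray undergoes no phase shift.
The two reflections differ by half a wavelength.
For strong reflection here: 2 n t = (m + ½) λ.
λ = 2 n t / (m + ½). The second-longest wavelength is m = 1: λ = 2 × 1.5 × 364 / 1.50 = 728 nm.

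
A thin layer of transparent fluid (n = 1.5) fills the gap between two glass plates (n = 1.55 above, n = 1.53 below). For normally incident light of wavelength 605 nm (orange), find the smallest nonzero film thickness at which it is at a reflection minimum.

At the upper boundary (n = 1.55 to n = 1.5) the reflected ray undergoes no phase shift.
Bottom surface (1.5 → 1.53): reflection off a higher-index medium gives a half-wave phase shift.
Net: one phase inversion between the two reflected rays.
For minimum reflection here: 2 n t = m λ.
Minimum nonzero at m = 1: t = λ / (2 n) = 605 / (2 × 1.5) = 202 nm.

202 nm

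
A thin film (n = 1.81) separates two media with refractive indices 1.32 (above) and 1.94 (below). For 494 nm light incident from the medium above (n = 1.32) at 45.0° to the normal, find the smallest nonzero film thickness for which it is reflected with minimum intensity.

Ray reflecting at the top interface goes from n = 1.32 toward n = 1.81: a half-wave phase shift.
At the lower boundary (n = 1.81 to n = 1.94) the reflected ray undergoes a half-wave phase shift.
Zero or two π shifts → no net half-wave offset.
For dark reflection here: 2 n t cos θ_r = (m + ½) λ.
Snell's law: 1.32 sin 45.0° = 1.81 sin θ_r → sin θ_r = 0.516, cos θ_r = 0.857.
Minimum at m = 0: t = λ / (4 n cos θ_r) = 494 / (4 × 1.81 × 0.857) = 79.6 nm.

79.6 nm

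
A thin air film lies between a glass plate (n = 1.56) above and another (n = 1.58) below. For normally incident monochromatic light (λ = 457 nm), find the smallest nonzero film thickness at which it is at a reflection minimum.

At the upper boundary (n = 1.56 to n = 1.0) the reflected ray undergoes no phase shift.
Bottom surface (1.0 → 1.58): reflection off a higher-index medium gives a half-wave phase shift.
Exactly one π shift → a net half-wave offset.
With one net inversion, destructive interference in reflection requires 2 n t = m λ.
Minimum nonzero at m = 1: t = λ / (2 n) = 457 / (2 × 1.0) = 229 nm.

229 nm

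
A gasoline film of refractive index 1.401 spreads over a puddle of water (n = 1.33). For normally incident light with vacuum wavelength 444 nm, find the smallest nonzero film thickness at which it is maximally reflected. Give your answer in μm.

Ray reflecting at the top interface goes from n = 1.0 toward n = 1.401: a half-wave phase shift.
At the lower boundary (n = 1.401 to n = 1.33) the reflected ray undergoes no phase shift.
Net: one phase inversion between the two reflected rays.
For bright reflection here: 2 n t = (m + ½) λ.
Minimum at m = 0: t = λ / (4 n) = 444 / (4 × 1.401) = 79.2 nm.

0.0792 μm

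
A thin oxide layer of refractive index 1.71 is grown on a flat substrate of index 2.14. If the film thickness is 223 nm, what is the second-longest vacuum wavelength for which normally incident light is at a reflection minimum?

Ray reflecting at the top interface goes from n = 1.0 toward n = 1.71: a half-wave phase shift.
Ray reflecting at the bottom interface goes from n = 1.71 toward n = 2.14: a half-wave phase shift.
Zero or two π shifts → no net half-wave offset.
So the condition for destructive reflection is 2 n t = (m + ½) λ.
λ = 2 n t / (m + ½). The second-longest wavelength is m = 1: λ = 2 × 1.71 × 223 / 1.50 = 508 nm.

508 nm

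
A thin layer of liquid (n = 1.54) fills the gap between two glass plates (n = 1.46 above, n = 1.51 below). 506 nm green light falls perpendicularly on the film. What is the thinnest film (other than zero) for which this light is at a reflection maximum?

82.1 nm

Top surface (1.46 → 1.54): reflection off a higher-index medium gives a half-wave phase shift.
Bottom surface (1.54 → 1.51): reflection off a lower-index medium gives no phase shift.
The two reflections differ by half a wavelength.
For maximum reflection here: 2 n t = (m + ½) λ.
Minimum at m = 0: t = λ / (4 n) = 506 / (4 × 1.54) = 82.1 nm.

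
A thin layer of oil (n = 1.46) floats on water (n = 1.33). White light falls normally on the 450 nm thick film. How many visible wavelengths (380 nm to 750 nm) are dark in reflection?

2

Ray reflecting at the top interface goes from n = 1.0 toward n = 1.46: a half-wave phase shift.
Ray reflecting at the bottom interface goes from n = 1.46 toward n = 1.33: no phase shift.
Net: one phase inversion between the two reflected rays.
With one net inversion, destructive interference in reflection requires 2 n t = m λ.
λ = 2 n t / m = 1314 / m nm.
m=1: 1314 nm (IR); m=2: 657 nm (visible); m=3: 438 nm (visible); m=4: 329 nm (UV).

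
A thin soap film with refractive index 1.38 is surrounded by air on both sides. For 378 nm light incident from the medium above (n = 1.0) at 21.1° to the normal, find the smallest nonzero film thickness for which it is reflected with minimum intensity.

Top surface (1.0 → 1.38): reflection off a higher-index medium gives a half-wave phase shift.
At the lower boundary (n = 1.38 to n = 1.0) the reflected ray undergoes no phase shift.
The two reflections differ by half a wavelength.
With one net inversion, destructive interference in reflection requires 2 n t cos θ_r = m λ.
Snell's law: 1.0 sin 21.1° = 1.38 sin θ_r → sin θ_r = 0.261, cos θ_r = 0.965.
Minimum nonzero at m = 1: t = λ / (2 n cos θ_r) = 378 / (2 × 1.38 × 0.965) = 142 nm.

142 nm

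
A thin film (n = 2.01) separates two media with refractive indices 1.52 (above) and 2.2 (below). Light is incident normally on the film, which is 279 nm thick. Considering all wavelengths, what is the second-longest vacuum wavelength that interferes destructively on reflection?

Top surface (1.52 → 2.01): reflection off a higher-index medium gives a half-wave phase shift.
Bottom surface (2.01 → 2.2): reflection off a higher-index medium gives a half-wave phase shift.
The two reflections carry the same phase change, so no net offset.
With no net inversion, destructive interference in reflection requires 2 n t = (m + ½) λ.
λ = 2 n t / (m + ½). The second-longest wavelength is m = 1: λ = 2 × 2.01 × 279 / 1.50 = 748 nm.

748 nm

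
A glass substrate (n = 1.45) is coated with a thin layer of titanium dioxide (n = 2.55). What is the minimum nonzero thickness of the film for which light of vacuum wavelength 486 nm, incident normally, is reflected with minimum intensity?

Ray reflecting at the top interface goes from n = 1.0 toward n = 2.55: a half-wave phase shift.
Ray reflecting at the bottom interface goes from n = 2.55 toward n = 1.45: no phase shift.
Net: one phase inversion between the two reflected rays.
With one net inversion, destructive interference in reflection requires 2 n t = m λ.
Minimum nonzero at m = 1: t = λ / (2 n) = 486 / (2 × 2.55) = 95.3 nm.

95.3 nm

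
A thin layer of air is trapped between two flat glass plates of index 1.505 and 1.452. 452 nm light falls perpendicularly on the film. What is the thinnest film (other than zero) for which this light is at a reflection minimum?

226 nm

Top surface (1.505 → 1.0): reflection off a lower-index medium gives no phase shift.
Bottom surface (1.0 → 1.452): reflection off a higher-index medium gives a half-wave phase shift.
The two reflections differ by half a wavelength.
For dark reflection here: 2 n t = m λ.
Minimum nonzero at m = 1: t = λ / (2 n) = 452 / (2 × 1.0) = 226 nm.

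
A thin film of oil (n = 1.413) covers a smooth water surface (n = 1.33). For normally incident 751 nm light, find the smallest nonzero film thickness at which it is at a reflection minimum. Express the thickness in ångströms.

2657 Å

At the upper boundary (n = 1.0 to n = 1.413) the reflected ray undergoes a half-wave phase shift.
Bottom surface (1.413 → 1.33): reflection off a lower-index medium gives no phase shift.
Net: one phase inversion between the two reflected rays.
With one net inversion, destructive interference in reflection requires 2 n t = m λ.
Minimum nonzero at m = 1: t = λ / (2 n) = 751 / (2 × 1.413) = 266 nm.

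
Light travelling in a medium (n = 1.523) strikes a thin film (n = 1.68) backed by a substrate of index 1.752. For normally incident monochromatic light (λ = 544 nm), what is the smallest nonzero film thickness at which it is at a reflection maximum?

162 nm

At the upper boundary (n = 1.523 to n = 1.68) the reflected ray undergoes a half-wave phase shift.
Bottom surface (1.68 → 1.752): reflection off a higher-index medium gives a half-wave phase shift.
Zero or two π shifts → no net half-wave offset.
With no net inversion, constructive interference in reflection requires 2 n t = m λ.
The smallest nonzero thickness corresponds to m = 1: t = m λ / (2 n) = 1.00 × 544 / (2 × 1.68) = 162 nm.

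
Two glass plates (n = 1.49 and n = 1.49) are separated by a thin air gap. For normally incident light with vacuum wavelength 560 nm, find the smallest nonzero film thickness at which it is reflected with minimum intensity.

Top surface (1.49 → 1.0): reflection off a lower-index medium gives no phase shift.
Bottom surface (1.0 → 1.49): reflection off a higher-index medium gives a half-wave phase shift.
Exactly one π shift → a net half-wave offset.
So the condition for destructive reflection is 2 n t = m λ.
Minimum nonzero at m = 1: t = λ / (2 n) = 560 / (2 × 1.0) = 280 nm.

280 nm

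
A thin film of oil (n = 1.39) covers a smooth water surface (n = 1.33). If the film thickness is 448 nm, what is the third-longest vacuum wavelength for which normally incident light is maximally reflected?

Ray reflecting at the top interface goes from n = 1.0 toward n = 1.39: a half-wave phase shift.
Bottom surface (1.39 → 1.33): reflection off a lower-index medium gives no phase shift.
Net: one phase inversion between the two reflected rays.
For maximum reflection here: 2 n t = (m + ½) λ.
λ = 2 n t / (m + ½). The third-longest wavelength is m = 2: λ = 2 × 1.39 × 448 / 2.50 = 498 nm.

498 nm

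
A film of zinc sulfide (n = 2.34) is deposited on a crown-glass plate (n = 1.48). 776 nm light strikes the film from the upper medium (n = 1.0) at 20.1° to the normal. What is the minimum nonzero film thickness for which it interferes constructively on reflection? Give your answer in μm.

Ray reflecting at the top interface goes from n = 1.0 toward n = 2.34: a half-wave phase shift.
Ray reflecting at the bottom interface goes from n = 2.34 toward n = 1.48: no phase shift.
Net: one phase inversion between the two reflected rays.
So the condition for constructive reflection is 2 n t cos θ_r = (m + ½) λ.
Snell's law: 1.0 sin 20.1° = 2.34 sin θ_r → sin θ_r = 0.147, cos θ_r = 0.989.
Minimum at m = 0: t = λ / (4 n cos θ_r) = 776 / (4 × 2.34 × 0.989) = 83.8 nm.

0.0838 μm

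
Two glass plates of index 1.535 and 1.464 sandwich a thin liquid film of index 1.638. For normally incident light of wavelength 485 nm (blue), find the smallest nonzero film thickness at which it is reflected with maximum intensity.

At the upper boundary (n = 1.535 to n = 1.638) the reflected ray undergoes a half-wave phase shift.
Ray reflecting at the bottom interface goes from n = 1.638 toward n = 1.464: no phase shift.
The two reflections differ by half a wavelength.
So the condition for constructive reflection is 2 n t = (m + ½) λ.
Minimum at m = 0: t = λ / (4 n) = 485 / (4 × 1.638) = 74.0 nm.

74.0 nm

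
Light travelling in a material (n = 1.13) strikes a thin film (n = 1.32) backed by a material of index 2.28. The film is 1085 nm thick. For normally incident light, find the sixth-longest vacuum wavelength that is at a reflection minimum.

521 nm

At the upper boundary (n = 1.13 to n = 1.32) the reflected ray undergoes a half-wave phase shift.
Ray reflecting at the bottom interface goes from n = 1.32 toward n = 2.28: a half-wave phase shift.
Net: no relative phase inversion (both shifts match).
With no net inversion, destructive interference in reflection requires 2 n t = (m + ½) λ.
λ = 2 n t / (m + ½). The sixth-longest wavelength is m = 5: λ = 2 × 1.32 × 1085 / 5.50 = 521 nm.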